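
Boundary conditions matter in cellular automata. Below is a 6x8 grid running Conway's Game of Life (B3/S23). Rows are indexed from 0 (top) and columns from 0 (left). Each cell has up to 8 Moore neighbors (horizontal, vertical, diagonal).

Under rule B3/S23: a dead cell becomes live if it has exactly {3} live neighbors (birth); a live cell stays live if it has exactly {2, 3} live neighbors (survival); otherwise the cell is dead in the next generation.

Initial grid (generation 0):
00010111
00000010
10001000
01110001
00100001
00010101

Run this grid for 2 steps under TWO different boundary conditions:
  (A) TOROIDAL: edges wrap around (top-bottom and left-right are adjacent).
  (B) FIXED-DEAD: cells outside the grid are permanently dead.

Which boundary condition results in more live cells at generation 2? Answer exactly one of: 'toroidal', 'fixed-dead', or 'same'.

Answer: toroidal

Derivation:
Under TOROIDAL boundary, generation 2:
10010101
01111110
00001011
00001011
00001001
01110101
Population = 23

Under FIXED-DEAD boundary, generation 2:
00000101
00111001
01001000
10001000
01010000
00000000
Population = 12

Comparison: toroidal=23, fixed-dead=12 -> toroidal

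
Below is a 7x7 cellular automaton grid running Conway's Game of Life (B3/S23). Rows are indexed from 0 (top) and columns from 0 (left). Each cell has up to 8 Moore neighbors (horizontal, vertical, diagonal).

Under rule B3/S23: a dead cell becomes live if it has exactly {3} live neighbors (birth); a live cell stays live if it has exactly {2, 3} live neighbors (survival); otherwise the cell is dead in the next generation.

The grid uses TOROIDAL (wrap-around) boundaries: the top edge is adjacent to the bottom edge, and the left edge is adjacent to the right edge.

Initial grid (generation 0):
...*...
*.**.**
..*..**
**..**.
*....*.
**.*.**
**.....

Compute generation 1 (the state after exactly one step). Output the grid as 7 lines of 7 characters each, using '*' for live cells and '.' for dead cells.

Simulating step by step:
Generation 0 (given above): 22 live cells
Generation 1: 17 live cells
(generation 1 grid is the final answer)

Answer: ...**..
****.*.
..*....
**..*..
..*....
..*.**.
.*..*..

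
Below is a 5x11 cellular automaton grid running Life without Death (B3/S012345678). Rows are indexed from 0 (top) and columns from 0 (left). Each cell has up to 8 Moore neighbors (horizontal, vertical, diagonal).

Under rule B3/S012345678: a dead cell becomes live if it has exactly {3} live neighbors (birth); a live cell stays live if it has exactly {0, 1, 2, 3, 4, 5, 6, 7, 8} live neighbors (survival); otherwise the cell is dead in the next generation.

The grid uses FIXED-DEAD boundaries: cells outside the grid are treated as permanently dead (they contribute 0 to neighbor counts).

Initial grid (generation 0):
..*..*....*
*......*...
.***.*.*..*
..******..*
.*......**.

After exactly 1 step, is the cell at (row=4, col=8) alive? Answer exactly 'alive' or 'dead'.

Simulating step by step:
Generation 0 (given above): 21 live cells
Generation 1: 30 live cells
..*..*....*
*..**..*...
.***.*.**.*
..******..*
.*********.

Cell (4,8) at generation 1: 1 -> alive

Answer: alive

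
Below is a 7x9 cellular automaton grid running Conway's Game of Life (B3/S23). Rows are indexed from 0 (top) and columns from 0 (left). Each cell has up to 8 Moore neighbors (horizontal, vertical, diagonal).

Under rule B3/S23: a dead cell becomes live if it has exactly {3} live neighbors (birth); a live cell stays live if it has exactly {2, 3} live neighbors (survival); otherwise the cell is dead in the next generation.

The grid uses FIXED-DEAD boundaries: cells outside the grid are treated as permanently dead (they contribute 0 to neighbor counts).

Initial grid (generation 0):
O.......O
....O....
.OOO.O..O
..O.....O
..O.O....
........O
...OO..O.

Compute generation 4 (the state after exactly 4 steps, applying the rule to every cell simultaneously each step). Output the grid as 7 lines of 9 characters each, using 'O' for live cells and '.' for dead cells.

Simulating step by step:
Generation 0 (given above): 16 live cells
Generation 1: 11 live cells
.........
.OOOO....
.OOOO....
....O....
...O.....
....O....
.........
Generation 2: 9 live cells
..OO.....
.O..O....
.O...O...
....O....
...OO....
.........
.........
Generation 3: 12 live cells
..OO.....
.O.OO....
....OO...
...OOO...
...OO....
.........
.........
Generation 4: 7 live cells
(generation 4 grid is the final answer)

Answer: ..OOO....
.....O...
..O......
.........
...O.O...
.........
.........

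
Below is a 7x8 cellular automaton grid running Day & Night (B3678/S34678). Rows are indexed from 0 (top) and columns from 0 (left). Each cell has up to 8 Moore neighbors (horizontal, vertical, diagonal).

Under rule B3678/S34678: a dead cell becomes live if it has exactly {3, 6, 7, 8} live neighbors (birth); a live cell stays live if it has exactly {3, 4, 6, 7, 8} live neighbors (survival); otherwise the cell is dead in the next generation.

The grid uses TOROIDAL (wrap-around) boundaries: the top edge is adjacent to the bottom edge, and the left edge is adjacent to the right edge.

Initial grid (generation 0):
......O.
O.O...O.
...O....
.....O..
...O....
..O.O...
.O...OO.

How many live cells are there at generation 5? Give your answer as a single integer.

Answer: 0

Derivation:
Simulating step by step:
Generation 0 (given above): 12 live cells
Generation 1: 8 live cells
.O....O.
.......O
........
....O...
....O...
...O.O..
.....O..
Generation 2: 5 live cells
........
........
........
........
...OOO..
........
....O.O.
Generation 3: 2 live cells
........
........
........
....O...
........
...O....
........
Generation 4: 0 live cells
........
........
........
........
........
........
........
Generation 5: 0 live cells
........
........
........
........
........
........
........
Population at generation 5: 0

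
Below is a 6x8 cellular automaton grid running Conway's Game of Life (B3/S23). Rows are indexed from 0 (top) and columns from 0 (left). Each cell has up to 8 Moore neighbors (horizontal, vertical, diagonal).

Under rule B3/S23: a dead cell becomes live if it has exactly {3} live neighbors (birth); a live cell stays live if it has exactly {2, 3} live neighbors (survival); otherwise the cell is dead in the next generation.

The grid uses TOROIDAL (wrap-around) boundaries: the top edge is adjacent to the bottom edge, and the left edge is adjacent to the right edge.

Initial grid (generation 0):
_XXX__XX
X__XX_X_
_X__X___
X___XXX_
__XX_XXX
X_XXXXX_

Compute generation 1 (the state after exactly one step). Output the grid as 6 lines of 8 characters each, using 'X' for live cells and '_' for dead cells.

Simulating step by step:
Generation 0 (given above): 26 live cells
Generation 1: 12 live cells
(generation 1 grid is the final answer)

Answer: ________
X___X_X_
XX____X_
XXX_____
X_X_____
X_______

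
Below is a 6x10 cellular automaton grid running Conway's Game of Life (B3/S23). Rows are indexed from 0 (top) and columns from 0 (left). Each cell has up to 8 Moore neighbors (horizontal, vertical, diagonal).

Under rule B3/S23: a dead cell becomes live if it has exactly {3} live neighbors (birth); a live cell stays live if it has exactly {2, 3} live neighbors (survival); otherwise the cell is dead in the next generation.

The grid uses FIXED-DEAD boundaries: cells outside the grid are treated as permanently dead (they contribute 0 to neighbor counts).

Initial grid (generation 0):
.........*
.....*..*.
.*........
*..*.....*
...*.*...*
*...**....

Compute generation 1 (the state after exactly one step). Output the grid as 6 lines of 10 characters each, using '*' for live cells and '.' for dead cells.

Answer: ..........
..........
..........
..*.*.....
...*.*....
....**....

Derivation:
Simulating step by step:
Generation 0 (given above): 13 live cells
Generation 1: 6 live cells
(generation 1 grid is the final answer)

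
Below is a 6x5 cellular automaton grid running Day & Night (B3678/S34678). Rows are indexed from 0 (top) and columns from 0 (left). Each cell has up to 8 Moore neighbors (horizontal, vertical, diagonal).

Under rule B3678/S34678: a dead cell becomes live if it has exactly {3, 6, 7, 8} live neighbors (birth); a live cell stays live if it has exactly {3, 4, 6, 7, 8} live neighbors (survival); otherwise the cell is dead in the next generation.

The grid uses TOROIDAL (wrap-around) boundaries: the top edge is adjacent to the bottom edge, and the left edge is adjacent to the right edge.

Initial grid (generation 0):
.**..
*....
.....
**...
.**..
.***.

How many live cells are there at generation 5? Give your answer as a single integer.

Simulating step by step:
Generation 0 (given above): 10 live cells
Generation 1: 13 live cells
****.
.*...
**...
.**..
...*.
*.**.
Generation 2: 11 live cells
*..*.
....*
**...
***..
...**
...*.
Generation 3: 16 live cells
.....
.*..*
***.*
****.
**.**
..**.
Generation 4: 18 live cells
..**.
.***.
**..*
***.*
*.*..
****.
Generation 5: 15 live cells
***..
.*.*.
***.*
***.*
.*...
...*.
Population at generation 5: 15

Answer: 15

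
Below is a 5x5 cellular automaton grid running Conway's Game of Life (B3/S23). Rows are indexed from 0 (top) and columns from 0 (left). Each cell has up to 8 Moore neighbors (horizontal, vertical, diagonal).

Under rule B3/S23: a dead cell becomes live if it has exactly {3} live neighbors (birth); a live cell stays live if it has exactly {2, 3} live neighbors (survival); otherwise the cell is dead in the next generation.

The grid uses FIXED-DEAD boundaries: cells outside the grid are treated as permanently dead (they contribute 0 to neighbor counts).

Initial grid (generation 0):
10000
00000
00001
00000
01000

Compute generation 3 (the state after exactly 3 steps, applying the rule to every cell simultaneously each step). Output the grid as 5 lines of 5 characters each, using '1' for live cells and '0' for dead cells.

Answer: 00000
00000
00000
00000
00000

Derivation:
Simulating step by step:
Generation 0 (given above): 3 live cells
Generation 1: 0 live cells
00000
00000
00000
00000
00000
Generation 2: 0 live cells
00000
00000
00000
00000
00000
Generation 3: 0 live cells
(generation 3 grid is the final answer)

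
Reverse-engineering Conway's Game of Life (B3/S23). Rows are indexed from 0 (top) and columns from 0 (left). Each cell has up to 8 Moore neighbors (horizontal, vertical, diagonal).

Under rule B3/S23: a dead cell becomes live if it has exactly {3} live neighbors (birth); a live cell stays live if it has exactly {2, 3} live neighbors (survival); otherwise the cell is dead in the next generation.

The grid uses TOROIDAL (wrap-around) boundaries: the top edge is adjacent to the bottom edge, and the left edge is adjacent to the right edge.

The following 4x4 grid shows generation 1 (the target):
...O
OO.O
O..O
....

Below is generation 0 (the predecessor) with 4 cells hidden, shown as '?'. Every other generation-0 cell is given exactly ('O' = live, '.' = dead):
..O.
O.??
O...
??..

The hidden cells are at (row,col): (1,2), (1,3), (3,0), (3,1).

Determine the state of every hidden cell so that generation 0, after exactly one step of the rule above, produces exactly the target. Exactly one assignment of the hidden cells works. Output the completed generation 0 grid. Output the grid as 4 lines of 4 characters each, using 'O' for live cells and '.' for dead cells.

Answer: ..O.
O..O
O...
....

Derivation:
Hidden generation-0 cells (in order): (1,2), (1,3), (3,0), (3,1).
A hidden cell only influences target cells in its own 3x3 neighborhood. Try each of the 2^4 = 16 assignments, step the completed generation 0 forward once under B3/S23, and compare with the target:
  (1,2)=. (1,3)=. (3,0)=. (3,1)=. -> step gives (0,3)='.' but target has 'O' -> reject
  (1,2)=. (1,3)=. (3,0)=. (3,1)=O -> step gives (0,1)='O' but target has '.' -> reject
  (1,2)=. (1,3)=. (3,0)=O (3,1)=. -> step gives (0,1)='O' but target has '.' -> reject
  (1,2)=. (1,3)=. (3,0)=O (3,1)=O -> step gives (0,0)='O' but target has '.' -> reject
  (1,2)=. (1,3)=O (3,0)=. (3,1)=. -> step reproduces the target at every cell -> ACCEPT
  (1,2)=. (1,3)=O (3,0)=. (3,1)=O -> step gives (0,0)='O' but target has '.' -> reject
  (1,2)=. (1,3)=O (3,0)=O (3,1)=. -> step gives (0,0)='O' but target has '.' -> reject
  (1,2)=. (1,3)=O (3,0)=O (3,1)=O -> step gives (0,2)='O' but target has '.' -> reject
  (1,2)=O (1,3)=. (3,0)=. (3,1)=. -> step gives (0,1)='O' but target has '.' -> reject
  (1,2)=O (1,3)=. (3,0)=. (3,1)=O -> step gives (0,2)='O' but target has '.' -> reject
  (1,2)=O (1,3)=. (3,0)=O (3,1)=. -> step gives (0,3)='.' but target has 'O' -> reject
  (1,2)=O (1,3)=. (3,0)=O (3,1)=O -> step gives (0,0)='O' but target has '.' -> reject
  (1,2)=O (1,3)=O (3,0)=. (3,1)=. -> step gives (0,1)='O' but target has '.' -> reject
  (1,2)=O (1,3)=O (3,0)=. (3,1)=O -> step gives (0,0)='O' but target has '.' -> reject
  (1,2)=O (1,3)=O (3,0)=O (3,1)=. -> step gives (0,0)='O' but target has '.' -> reject
  (1,2)=O (1,3)=O (3,0)=O (3,1)=O -> step gives (0,2)='O' but target has '.' -> reject
Unique solution: (1,2)=dead, (1,3)=live, (3,0)=dead, (3,1)=dead.
Check: live-neighbor counts of every cell in the completed generation 0:
2213
2323
2213
1212
Applying B3/S23 to generation 0 with these counts gives:
...O
OO.O
O..O
....
which matches the target exactly.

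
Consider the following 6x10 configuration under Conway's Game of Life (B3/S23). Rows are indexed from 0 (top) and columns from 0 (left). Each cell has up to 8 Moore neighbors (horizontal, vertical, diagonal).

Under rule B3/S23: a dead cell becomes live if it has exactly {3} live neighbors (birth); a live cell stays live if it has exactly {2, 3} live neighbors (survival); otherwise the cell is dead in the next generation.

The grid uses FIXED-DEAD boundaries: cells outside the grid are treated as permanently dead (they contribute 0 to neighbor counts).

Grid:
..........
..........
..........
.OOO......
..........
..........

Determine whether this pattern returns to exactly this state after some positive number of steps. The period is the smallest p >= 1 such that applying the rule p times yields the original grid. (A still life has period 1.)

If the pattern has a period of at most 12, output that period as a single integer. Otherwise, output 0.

Answer: 2

Derivation:
Simulating and comparing each generation to the original:
Gen 0 (original, given above): 3 live cells
Gen 1: 3 live cells, differs from original
Gen 2: 3 live cells, MATCHES original -> period = 2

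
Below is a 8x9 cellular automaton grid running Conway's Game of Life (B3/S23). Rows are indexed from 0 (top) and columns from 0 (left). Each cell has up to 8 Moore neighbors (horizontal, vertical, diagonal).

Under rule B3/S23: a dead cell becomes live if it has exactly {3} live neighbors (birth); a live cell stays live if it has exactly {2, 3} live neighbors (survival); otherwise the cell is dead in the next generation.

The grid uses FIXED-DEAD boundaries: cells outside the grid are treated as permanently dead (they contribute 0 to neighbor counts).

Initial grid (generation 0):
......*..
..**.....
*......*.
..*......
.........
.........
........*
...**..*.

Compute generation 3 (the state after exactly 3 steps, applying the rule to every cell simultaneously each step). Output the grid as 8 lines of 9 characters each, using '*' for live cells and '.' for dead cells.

Simulating step by step:
Generation 0 (given above): 10 live cells
Generation 1: 3 live cells
.........
.........
.***.....
.........
.........
.........
.........
.........
Generation 2: 3 live cells
.........
..*......
..*......
..*......
.........
.........
.........
.........
Generation 3: 3 live cells
(generation 3 grid is the final answer)

Answer: .........
.........
.***.....
.........
.........
.........
.........
.........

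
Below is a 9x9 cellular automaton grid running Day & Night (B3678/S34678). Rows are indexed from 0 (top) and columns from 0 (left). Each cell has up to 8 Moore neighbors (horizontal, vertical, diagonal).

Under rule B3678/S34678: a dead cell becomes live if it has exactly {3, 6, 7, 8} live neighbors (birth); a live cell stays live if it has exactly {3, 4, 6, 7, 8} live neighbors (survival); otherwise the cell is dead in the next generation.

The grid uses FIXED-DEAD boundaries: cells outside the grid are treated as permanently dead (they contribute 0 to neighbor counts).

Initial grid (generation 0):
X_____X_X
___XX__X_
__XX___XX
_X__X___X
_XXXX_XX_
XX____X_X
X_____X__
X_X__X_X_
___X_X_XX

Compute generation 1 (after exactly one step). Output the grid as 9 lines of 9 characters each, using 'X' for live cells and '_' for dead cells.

Simulating step by step:
Generation 0 (given above): 33 live cells
Generation 1: 33 live cells
(generation 1 grid is the final answer)

Answer: _______X_
__XX__XX_
__XX___XX
_XXXXXX_X
_XXX___XX
XX_X__X__
X____XX__
_X__X__XX
____X____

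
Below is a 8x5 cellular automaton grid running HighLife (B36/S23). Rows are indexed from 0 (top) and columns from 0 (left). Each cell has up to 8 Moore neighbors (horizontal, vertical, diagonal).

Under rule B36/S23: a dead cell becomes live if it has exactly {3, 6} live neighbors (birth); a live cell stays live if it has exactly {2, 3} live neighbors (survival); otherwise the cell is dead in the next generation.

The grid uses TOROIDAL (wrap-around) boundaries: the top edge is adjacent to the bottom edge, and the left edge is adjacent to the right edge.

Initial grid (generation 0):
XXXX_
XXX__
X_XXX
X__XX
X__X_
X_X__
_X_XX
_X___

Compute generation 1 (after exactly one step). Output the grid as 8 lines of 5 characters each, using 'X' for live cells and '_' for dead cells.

Answer: ___XX
___XX
_X___
_____
X_XXX
X_X__
_X_XX
__X__

Derivation:
Simulating step by step:
Generation 0 (given above): 22 live cells
Generation 1: 15 live cells
(generation 1 grid is the final answer)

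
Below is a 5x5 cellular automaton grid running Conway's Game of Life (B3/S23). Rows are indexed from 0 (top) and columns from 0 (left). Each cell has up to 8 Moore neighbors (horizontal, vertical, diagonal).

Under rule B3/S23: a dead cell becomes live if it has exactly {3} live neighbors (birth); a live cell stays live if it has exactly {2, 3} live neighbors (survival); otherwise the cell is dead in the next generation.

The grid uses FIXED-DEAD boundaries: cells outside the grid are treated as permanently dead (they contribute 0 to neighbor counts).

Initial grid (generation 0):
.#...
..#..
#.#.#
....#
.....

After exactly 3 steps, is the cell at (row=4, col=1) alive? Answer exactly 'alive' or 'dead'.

Answer: dead

Derivation:
Simulating step by step:
Generation 0 (given above): 6 live cells
Generation 1: 4 live cells
.....
..##.
.#...
...#.
.....
Generation 2: 2 live cells
.....
..#..
...#.
.....
.....
Generation 3: 0 live cells
.....
.....
.....
.....
.....

Cell (4,1) at generation 3: 0 -> dead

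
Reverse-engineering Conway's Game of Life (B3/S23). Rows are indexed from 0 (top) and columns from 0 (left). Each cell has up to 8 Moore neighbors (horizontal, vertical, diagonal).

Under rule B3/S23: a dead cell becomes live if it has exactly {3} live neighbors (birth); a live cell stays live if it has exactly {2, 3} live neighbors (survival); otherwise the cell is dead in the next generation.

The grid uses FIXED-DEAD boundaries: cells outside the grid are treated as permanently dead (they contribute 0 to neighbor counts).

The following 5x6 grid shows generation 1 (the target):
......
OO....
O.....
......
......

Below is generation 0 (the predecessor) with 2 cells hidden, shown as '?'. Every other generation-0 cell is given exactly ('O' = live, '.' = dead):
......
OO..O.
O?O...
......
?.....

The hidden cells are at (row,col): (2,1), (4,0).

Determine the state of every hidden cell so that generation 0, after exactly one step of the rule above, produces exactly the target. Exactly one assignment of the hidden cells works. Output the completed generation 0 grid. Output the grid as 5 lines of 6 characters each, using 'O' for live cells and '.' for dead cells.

Answer: ......
OO..O.
O.O...
......
......

Derivation:
Hidden generation-0 cells (in order): (2,1), (4,0).
A hidden cell only influences target cells in its own 3x3 neighborhood. Try each of the 2^2 = 4 assignments, step the completed generation 0 forward once under B3/S23, and compare with the target:
  (2,1)=. (4,0)=. -> step reproduces the target at every cell -> ACCEPT
  (2,1)=. (4,0)=O -> step gives (3,1)='O' but target has '.' -> reject
  (2,1)=O (4,0)=. -> step gives (1,1)='.' but target has 'O' -> reject
  (2,1)=O (4,0)=O -> step gives (1,1)='.' but target has 'O' -> reject
Unique solution: (2,1)=dead, (4,0)=dead.
Check: live-neighbor counts of every cell in the completed generation 0:
221111
232201
241211
121100
000000
Applying B3/S23 to generation 0 with these counts gives:
......
OO....
O.....
......
......
which matches the target exactly.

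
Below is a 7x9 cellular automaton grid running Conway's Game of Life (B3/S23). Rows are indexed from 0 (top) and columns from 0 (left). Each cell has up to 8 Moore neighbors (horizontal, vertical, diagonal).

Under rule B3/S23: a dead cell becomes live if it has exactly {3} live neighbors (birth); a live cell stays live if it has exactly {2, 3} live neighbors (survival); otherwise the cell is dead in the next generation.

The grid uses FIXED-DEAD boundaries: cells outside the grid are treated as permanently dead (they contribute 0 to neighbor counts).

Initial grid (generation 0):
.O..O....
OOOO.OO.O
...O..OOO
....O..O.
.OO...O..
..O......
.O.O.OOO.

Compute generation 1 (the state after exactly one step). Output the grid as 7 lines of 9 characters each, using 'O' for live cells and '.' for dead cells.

Answer: OO.OOO...
OO.O.OO.O
.O.O....O
..OO.O..O
.OOO.....
...O.O.O.
..O...O..

Derivation:
Simulating step by step:
Generation 0 (given above): 24 live cells
Generation 1: 26 live cells
(generation 1 grid is the final answer)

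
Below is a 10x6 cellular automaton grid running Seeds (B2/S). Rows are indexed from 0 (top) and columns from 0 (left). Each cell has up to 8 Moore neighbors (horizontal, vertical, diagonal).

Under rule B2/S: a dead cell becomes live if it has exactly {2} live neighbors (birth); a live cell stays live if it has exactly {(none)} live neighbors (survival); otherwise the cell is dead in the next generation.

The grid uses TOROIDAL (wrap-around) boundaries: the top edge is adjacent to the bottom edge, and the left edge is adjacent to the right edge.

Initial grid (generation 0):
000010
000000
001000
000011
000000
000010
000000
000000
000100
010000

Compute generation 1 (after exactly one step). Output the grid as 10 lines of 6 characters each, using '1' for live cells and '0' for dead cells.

Simulating step by step:
Generation 0 (given above): 7 live cells
Generation 1: 10 live cells
(generation 1 grid is the final answer)

Answer: 000000
000100
000111
000100
000100
000000
000000
000000
001000
001110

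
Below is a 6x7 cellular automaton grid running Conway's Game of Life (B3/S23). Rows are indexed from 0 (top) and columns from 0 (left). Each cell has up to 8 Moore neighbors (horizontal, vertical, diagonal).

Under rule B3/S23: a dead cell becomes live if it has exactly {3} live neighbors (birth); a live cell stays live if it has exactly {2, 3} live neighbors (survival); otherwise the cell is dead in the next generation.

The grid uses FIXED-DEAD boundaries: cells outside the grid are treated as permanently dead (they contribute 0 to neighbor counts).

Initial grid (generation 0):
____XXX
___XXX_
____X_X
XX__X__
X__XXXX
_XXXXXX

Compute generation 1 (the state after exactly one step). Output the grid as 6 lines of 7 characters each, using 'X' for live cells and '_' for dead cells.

Simulating step by step:
Generation 0 (given above): 22 live cells
Generation 1: 11 live cells
(generation 1 grid is the final answer)

Answer: ___X__X
___X___
_______
XX____X
X_____X
_XX___X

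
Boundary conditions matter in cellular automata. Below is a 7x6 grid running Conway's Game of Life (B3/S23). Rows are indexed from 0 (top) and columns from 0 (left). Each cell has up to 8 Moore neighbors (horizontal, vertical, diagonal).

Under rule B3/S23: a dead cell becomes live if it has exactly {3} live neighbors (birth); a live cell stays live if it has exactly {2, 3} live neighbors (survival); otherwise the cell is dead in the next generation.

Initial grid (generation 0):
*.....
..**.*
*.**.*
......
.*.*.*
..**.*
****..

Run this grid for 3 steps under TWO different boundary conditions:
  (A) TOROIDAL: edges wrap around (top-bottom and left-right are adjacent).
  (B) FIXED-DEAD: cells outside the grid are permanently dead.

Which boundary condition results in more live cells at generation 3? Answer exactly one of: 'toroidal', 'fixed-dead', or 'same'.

Under TOROIDAL boundary, generation 3:
..*...
......
....*.
.....*
*.**.*
..***.
...*..
Population = 11

Under FIXED-DEAD boundary, generation 3:
......
..*...
**..*.
.*.**.
.*....
..**..
...*..
Population = 11

Comparison: toroidal=11, fixed-dead=11 -> same

Answer: same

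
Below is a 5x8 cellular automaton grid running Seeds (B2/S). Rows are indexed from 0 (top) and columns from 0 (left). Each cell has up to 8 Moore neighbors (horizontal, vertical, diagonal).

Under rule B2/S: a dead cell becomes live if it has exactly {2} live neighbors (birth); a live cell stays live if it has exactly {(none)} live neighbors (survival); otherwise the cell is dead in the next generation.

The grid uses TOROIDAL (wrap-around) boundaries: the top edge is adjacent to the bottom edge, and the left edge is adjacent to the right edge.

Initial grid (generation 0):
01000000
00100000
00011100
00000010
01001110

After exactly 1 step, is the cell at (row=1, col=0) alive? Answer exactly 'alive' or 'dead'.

Answer: dead

Derivation:
Simulating step by step:
Generation 0 (given above): 10 live cells
Generation 1: 13 live cells
10011010
01000100
00100010
00100001
10100001

Cell (1,0) at generation 1: 0 -> dead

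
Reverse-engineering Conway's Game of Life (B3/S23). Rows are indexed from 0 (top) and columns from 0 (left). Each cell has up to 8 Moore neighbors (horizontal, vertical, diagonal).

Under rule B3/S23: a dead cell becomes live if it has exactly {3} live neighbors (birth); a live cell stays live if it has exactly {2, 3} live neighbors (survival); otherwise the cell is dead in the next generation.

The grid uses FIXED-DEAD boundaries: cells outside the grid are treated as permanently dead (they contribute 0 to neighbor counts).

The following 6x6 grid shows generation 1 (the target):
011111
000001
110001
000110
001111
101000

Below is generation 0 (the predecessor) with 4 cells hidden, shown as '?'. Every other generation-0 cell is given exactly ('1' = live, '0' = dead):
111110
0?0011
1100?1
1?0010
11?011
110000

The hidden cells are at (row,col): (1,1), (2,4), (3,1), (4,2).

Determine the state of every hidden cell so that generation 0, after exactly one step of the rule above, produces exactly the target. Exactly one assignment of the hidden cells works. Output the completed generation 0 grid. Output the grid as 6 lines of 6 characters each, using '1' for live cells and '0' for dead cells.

Hidden generation-0 cells (in order): (1,1), (2,4), (3,1), (4,2).
A hidden cell only influences target cells in its own 3x3 neighborhood. Try each of the 2^4 = 16 assignments, step the completed generation 0 forward once under B3/S23, and compare with the target:
  (1,1)=0 (2,4)=0 (3,1)=0 (4,2)=0 -> step gives (3,3)='0' but target has '1' -> reject
  (1,1)=0 (2,4)=0 (3,1)=0 (4,2)=1 -> step gives (3,2)='1' but target has '0' -> reject
  (1,1)=0 (2,4)=0 (3,1)=1 (4,2)=0 -> step gives (3,2)='1' but target has '0' -> reject
  (1,1)=0 (2,4)=0 (3,1)=1 (4,2)=1 -> step reproduces the target at every cell -> ACCEPT
  (1,1)=0 (2,4)=1 (3,1)=0 (4,2)=0 -> step gives (1,5)='0' but target has '1' -> reject
  (1,1)=0 (2,4)=1 (3,1)=0 (4,2)=1 -> step gives (1,5)='0' but target has '1' -> reject
  (1,1)=0 (2,4)=1 (3,1)=1 (4,2)=0 -> step gives (1,5)='0' but target has '1' -> reject
  (1,1)=0 (2,4)=1 (3,1)=1 (4,2)=1 -> step gives (1,5)='0' but target has '1' -> reject
  (1,1)=1 (2,4)=0 (3,1)=0 (4,2)=0 -> step gives (0,0)='1' but target has '0' -> reject
  (1,1)=1 (2,4)=0 (3,1)=0 (4,2)=1 -> step gives (0,0)='1' but target has '0' -> reject
  (1,1)=1 (2,4)=0 (3,1)=1 (4,2)=0 -> step gives (0,0)='1' but target has '0' -> reject
  (1,1)=1 (2,4)=0 (3,1)=1 (4,2)=1 -> step gives (0,0)='1' but target has '0' -> reject
  (1,1)=1 (2,4)=1 (3,1)=0 (4,2)=0 -> step gives (0,0)='1' but target has '0' -> reject
  (1,1)=1 (2,4)=1 (3,1)=0 (4,2)=1 -> step gives (0,0)='1' but target has '0' -> reject
  (1,1)=1 (2,4)=1 (3,1)=1 (4,2)=0 -> step gives (0,0)='1' but target has '0' -> reject
  (1,1)=1 (2,4)=1 (3,1)=1 (4,2)=1 -> step gives (0,0)='1' but target has '0' -> reject
Unique solution: (1,1)=dead, (2,4)=dead, (3,1)=live, (4,2)=live.
Check: live-neighbor counts of every cell in the completed generation 0:
122333
454443
332243
564334
563322
343222
Applying B3/S23 to generation 0 with these counts gives:
011111
000001
110001
000110
001111
101000
which matches the target exactly.

Answer: 111110
000011
110001
110010
111011
110000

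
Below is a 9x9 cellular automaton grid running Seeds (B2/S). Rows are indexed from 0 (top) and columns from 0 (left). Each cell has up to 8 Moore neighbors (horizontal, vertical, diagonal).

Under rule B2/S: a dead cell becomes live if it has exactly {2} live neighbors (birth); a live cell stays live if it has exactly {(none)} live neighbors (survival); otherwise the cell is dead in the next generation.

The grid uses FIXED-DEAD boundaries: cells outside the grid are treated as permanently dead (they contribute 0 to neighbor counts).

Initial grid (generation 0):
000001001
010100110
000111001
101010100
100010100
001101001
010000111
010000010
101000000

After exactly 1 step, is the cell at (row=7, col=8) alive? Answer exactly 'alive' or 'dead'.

Simulating step by step:
Generation 0 (given above): 29 live cells
Generation 1: 8 live cells
001010000
000000000
100000000
000000000
000000000
100000000
100111000
000000000
000000000

Cell (7,8) at generation 1: 0 -> dead

Answer: dead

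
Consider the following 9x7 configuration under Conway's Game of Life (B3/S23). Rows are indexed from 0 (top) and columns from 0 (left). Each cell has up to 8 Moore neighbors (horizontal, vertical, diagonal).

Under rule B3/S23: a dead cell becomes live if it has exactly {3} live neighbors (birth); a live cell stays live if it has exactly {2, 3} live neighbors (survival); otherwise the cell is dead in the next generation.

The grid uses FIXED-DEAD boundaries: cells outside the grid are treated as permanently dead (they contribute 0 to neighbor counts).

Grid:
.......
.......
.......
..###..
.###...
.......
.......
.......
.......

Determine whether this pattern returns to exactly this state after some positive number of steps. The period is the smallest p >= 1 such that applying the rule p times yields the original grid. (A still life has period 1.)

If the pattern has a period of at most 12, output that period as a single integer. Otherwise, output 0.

Answer: 2

Derivation:
Simulating and comparing each generation to the original:
Gen 0 (original, given above): 6 live cells
Gen 1: 6 live cells, differs from original
Gen 2: 6 live cells, MATCHES original -> period = 2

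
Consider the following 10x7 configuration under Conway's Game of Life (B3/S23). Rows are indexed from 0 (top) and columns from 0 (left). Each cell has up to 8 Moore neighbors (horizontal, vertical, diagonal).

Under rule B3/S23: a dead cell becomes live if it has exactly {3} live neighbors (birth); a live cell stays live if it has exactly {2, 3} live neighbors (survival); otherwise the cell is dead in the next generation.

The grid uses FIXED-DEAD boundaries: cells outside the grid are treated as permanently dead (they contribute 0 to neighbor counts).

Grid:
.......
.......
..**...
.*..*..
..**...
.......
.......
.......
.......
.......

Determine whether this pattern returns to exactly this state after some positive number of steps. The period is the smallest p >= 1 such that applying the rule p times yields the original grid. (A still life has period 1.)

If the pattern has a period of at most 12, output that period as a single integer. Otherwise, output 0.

Answer: 1

Derivation:
Simulating and comparing each generation to the original:
Gen 0 (original, given above): 6 live cells
Gen 1: 6 live cells, MATCHES original -> period = 1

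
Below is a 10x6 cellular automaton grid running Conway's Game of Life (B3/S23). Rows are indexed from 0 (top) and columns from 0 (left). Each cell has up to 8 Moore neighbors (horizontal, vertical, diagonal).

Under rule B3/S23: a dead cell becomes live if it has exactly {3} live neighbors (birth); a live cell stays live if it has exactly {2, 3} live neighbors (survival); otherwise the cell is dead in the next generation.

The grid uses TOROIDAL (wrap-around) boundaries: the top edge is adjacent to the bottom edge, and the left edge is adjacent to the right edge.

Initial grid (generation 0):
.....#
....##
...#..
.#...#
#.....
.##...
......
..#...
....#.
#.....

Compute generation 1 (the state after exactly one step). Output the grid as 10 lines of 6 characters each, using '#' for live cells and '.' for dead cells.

Answer: #...##
....##
#....#
#.....
#.#...
.#....
.##...
......
......
.....#

Derivation:
Simulating step by step:
Generation 0 (given above): 12 live cells
Generation 1: 14 live cells
(generation 1 grid is the final answer)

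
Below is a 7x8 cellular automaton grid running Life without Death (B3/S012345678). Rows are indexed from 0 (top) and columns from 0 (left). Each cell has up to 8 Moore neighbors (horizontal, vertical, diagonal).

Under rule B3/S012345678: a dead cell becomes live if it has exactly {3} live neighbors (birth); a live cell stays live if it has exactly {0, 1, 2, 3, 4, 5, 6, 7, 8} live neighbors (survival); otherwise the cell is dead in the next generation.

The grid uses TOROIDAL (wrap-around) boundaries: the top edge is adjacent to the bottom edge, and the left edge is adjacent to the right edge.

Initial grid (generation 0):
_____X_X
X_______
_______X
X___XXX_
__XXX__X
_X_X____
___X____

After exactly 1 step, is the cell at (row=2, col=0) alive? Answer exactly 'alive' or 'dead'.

Answer: alive

Derivation:
Simulating step by step:
Generation 0 (given above): 15 live cells
Generation 1: 25 live cells
_____X_X
X_____XX
X____XXX
X___XXX_
XXXXX_XX
_X_X____
__XXX___

Cell (2,0) at generation 1: 1 -> alive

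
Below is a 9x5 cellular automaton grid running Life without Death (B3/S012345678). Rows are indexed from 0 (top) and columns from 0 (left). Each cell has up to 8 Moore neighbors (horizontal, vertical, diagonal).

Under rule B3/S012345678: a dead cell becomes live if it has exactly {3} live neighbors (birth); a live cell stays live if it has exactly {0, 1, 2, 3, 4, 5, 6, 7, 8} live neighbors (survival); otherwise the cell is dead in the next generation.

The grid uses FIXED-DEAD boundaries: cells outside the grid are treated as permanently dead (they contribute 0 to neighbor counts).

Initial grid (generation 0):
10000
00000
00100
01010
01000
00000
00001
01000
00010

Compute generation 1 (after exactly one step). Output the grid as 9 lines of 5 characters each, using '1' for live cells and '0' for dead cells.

Answer: 10000
00000
00100
01010
01100
00000
00001
01000
00010

Derivation:
Simulating step by step:
Generation 0 (given above): 8 live cells
Generation 1: 9 live cells
(generation 1 grid is the final answer)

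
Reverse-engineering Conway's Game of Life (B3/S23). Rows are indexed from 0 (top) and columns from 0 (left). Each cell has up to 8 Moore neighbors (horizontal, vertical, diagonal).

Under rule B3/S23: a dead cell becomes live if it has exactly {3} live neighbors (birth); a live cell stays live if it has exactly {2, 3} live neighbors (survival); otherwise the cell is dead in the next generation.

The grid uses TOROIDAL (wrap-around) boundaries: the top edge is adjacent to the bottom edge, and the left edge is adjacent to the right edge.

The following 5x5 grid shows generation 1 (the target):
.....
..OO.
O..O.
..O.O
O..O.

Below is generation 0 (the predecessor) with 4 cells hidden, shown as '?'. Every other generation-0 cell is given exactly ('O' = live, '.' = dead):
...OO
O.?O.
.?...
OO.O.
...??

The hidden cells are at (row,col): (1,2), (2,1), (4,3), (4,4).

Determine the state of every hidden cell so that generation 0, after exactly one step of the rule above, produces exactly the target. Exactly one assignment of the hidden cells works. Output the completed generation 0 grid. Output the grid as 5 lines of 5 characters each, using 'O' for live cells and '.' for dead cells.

Answer: ...OO
O.OO.
.....
OO.O.
...O.

Derivation:
Hidden generation-0 cells (in order): (1,2), (2,1), (4,3), (4,4).
A hidden cell only influences target cells in its own 3x3 neighborhood. Try each of the 2^4 = 16 assignments, step the completed generation 0 forward once under B3/S23, and compare with the target:
  (1,2)=. (2,1)=. (4,3)=. (4,4)=. -> step gives (0,3)='O' but target has '.' -> reject
  (1,2)=. (2,1)=. (4,3)=. (4,4)=O -> step gives (0,0)='O' but target has '.' -> reject
  (1,2)=. (2,1)=. (4,3)=O (4,4)=. -> step gives (0,2)='O' but target has '.' -> reject
  (1,2)=. (2,1)=. (4,3)=O (4,4)=O -> step gives (0,0)='O' but target has '.' -> reject
  (1,2)=. (2,1)=O (4,3)=. (4,4)=. -> step gives (0,3)='O' but target has '.' -> reject
  (1,2)=. (2,1)=O (4,3)=. (4,4)=O -> step gives (0,0)='O' but target has '.' -> reject
  (1,2)=. (2,1)=O (4,3)=O (4,4)=. -> step gives (0,2)='O' but target has '.' -> reject
  (1,2)=. (2,1)=O (4,3)=O (4,4)=O -> step gives (0,0)='O' but target has '.' -> reject
  (1,2)=O (2,1)=. (4,3)=. (4,4)=. -> step gives (0,2)='O' but target has '.' -> reject
  (1,2)=O (2,1)=. (4,3)=. (4,4)=O -> step gives (0,0)='O' but target has '.' -> reject
  (1,2)=O (2,1)=. (4,3)=O (4,4)=. -> step reproduces the target at every cell -> ACCEPT
  (1,2)=O (2,1)=. (4,3)=O (4,4)=O -> step gives (0,0)='O' but target has '.' -> reject
  (1,2)=O (2,1)=O (4,3)=. (4,4)=. -> step gives (0,2)='O' but target has '.' -> reject
  (1,2)=O (2,1)=O (4,3)=. (4,4)=O -> step gives (0,0)='O' but target has '.' -> reject
  (1,2)=O (2,1)=O (4,3)=O (4,4)=. -> step gives (1,0)='O' but target has '.' -> reject
  (1,2)=O (2,1)=O (4,3)=O (4,4)=O -> step gives (0,0)='O' but target has '.' -> reject
Unique solution: (1,2)=live, (2,1)=dead, (4,3)=live, (4,4)=dead.
Check: live-neighbor counts of every cell in the completed generation 0:
22444
12234
34434
11313
32435
Applying B3/S23 to generation 0 with these counts gives:
.....
..OO.
O..O.
..O.O
O..O.
which matches the target exactly.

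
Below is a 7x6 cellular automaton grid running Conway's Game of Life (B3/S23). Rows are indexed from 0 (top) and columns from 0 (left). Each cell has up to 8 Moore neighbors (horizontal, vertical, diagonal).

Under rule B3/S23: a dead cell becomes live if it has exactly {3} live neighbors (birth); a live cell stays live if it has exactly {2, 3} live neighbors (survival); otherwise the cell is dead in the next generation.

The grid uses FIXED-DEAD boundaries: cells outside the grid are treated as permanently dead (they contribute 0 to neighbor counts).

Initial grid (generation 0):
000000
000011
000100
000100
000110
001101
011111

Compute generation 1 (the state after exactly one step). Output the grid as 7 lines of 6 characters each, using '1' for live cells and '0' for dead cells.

Answer: 000000
000010
000100
001100
000000
010001
010001

Derivation:
Simulating step by step:
Generation 0 (given above): 14 live cells
Generation 1: 8 live cells
(generation 1 grid is the final answer)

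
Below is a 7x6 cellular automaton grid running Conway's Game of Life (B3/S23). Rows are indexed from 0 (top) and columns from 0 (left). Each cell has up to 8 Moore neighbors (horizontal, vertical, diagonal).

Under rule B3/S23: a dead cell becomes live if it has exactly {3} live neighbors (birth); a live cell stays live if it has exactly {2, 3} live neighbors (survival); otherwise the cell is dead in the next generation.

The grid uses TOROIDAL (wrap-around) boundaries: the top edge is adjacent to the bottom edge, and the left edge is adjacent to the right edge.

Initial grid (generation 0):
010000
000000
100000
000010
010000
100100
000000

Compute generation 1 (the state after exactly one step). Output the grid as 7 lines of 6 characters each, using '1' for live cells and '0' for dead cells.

Simulating step by step:
Generation 0 (given above): 6 live cells
Generation 1: 0 live cells
(generation 1 grid is the final answer)

Answer: 000000
000000
000000
000000
000000
000000
000000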